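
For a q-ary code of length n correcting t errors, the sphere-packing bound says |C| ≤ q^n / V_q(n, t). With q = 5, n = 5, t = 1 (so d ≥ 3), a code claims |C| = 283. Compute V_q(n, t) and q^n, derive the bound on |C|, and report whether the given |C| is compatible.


V_q(n, t) = 21, q^n = 3125, Hamming bound = 148, |C| = 283 > bound (violated).

Step 1: Compute V_q(n, t) = Σ_{j=0}^1 C(n, j) (q−1)^j.
  j = 0: C(5,0)·(4)^0 = 1·1 = 1.
  j = 1: C(5,1)·(4)^1 = 5·4 = 20.
  V_q(n, t) = 1 + 20 = 21.
Step 2: q^n = 5^5 = 3125.
Step 3: Hamming bound ⌊q^n / V_q(n,t)⌋ = ⌊3125/21⌋ = 148.
Step 4: Compare |C| = 283 to 148: violated.
The claimed |C| lies above the Hamming bound, so no 5-ary code of length 5 with d ≥ 3 can have 283 codewords.


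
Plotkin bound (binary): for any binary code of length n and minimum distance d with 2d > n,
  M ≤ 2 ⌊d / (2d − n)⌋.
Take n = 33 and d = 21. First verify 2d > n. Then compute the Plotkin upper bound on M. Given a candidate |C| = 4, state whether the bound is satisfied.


Plotkin bound M ≤ 4; given |C| = 4 ≤ bound (satisfied).

Check applicability: 2d = 42, n = 33.
2d − n = 9 > 0, so Plotkin applies.
Compute d/(2d−n) = 21/9 ≈ 2.3333.
⌊d/(2d−n)⌋ = 2.
Plotkin bound: M ≤ 2·2 = 4.
Given |C| = 4, check: satisfied.
This |C| is at the Plotkin bound.


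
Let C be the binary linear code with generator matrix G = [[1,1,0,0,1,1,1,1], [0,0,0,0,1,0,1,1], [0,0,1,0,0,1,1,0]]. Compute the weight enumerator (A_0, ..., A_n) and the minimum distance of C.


Weight distribution: A_0 = 1, A_3 = 3, A_4 = 2, A_5 = 1, A_6 = 1. Minimum distance d = 3.

Enumerate all 2^3 = 8 messages m ∈ F_2^3.
For each, compute codeword c = mG in F_2^8, then tally its weight.
  m = 000 → c = 00000000, weight = 0.
  m = 100 → c = 11001111, weight = 6.
  m = 010 → c = 00001011, weight = 3.
  m = 110 → c = 11000100, weight = 3.
  m = 001 → c = 00100110, weight = 3.
  m = 101 → c = 11101001, weight = 5.
  m = 011 → c = 00101101, weight = 4.
  m = 111 → c = 11100010, weight = 4.
Tally weights:
  weight 0: 1 codewords.
  weight 3: 3 codewords.
  weight 4: 2 codewords.
  weight 5: 1 codewords.
  weight 6: 1 codewords.
Minimum distance d = smallest w > 0 with A_w > 0 = 3.
Sanity: Σ A_w = 8 = 2^3 = 8 ✓.


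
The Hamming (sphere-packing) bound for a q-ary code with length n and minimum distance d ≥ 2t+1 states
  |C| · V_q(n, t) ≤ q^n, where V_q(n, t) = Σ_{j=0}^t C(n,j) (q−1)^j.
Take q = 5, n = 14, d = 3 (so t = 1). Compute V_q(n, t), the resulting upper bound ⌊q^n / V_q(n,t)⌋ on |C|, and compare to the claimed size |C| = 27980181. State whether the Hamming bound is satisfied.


V_q(n, t) = 57, q^n = 6103515625, Hamming bound = 107079221, |C| = 27980181 ≤ bound (satisfied).

Step 1: Compute V_q(n, t) = Σ_{j=0}^1 C(n, j) (q−1)^j.
  j = 0: C(14,0)·(4)^0 = 1·1 = 1.
  j = 1: C(14,1)·(4)^1 = 14·4 = 56.
  V_q(n, t) = 1 + 56 = 57.
Step 2: q^n = 5^14 = 6103515625.
Step 3: Hamming bound ⌊q^n / V_q(n,t)⌋ = ⌊6103515625/57⌋ = 107079221.
Step 4: Compare |C| = 27980181 to 107079221: satisfied.
The claimed |C| lies below the Hamming bound.


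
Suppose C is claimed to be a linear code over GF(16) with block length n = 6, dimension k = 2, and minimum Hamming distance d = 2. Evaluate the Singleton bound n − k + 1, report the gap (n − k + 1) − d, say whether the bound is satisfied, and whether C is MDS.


Singleton RHS = n − k + 1 = 5, slack = 3, bound satisfied, not MDS.

Singleton bound: d ≤ n − k + 1.
Here n = 6, k = 2, so n − k + 1 = 5.
Given d = 2, check d ≤ 5: YES.
Slack = (n − k + 1) − d = 3.
The code is NOT MDS (slack = 3 > 0).
Description: the claimed parameters are [6, 2, 2]_16; such a code would be non-MDS.


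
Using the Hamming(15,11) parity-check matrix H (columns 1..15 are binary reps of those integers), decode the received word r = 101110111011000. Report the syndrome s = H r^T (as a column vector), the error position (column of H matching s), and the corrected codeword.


s = (0, 0, 1, 0)^T, error position = 2, corrected codeword c = 111110111011000

Compute s = H r^T mod 2 one row at a time:
  s_1 = 1 + 1 + 0 + 1 + 1 + 0 + 0 + 0 = 4 ≡ 0 (mod 2).
  s_2 = 1 + 1 + 0 + 1 + 1 + 0 + 0 + 0 = 4 ≡ 0 (mod 2).
  s_3 = 0 + 1 + 0 + 1 + 0 + 1 + 0 + 0 = 3 ≡ 1 (mod 2).
  s_4 = 1 + 1 + 1 + 1 + 1 + 1 + 0 + 0 = 6 ≡ 0 (mod 2).
s = (0, 0, 1, 0)^T — this equals column 2 of H (binary 0010), so error is at position 2.
Correct: flip bit 2 of r = 101110111011000 to get c = 111110111011000.


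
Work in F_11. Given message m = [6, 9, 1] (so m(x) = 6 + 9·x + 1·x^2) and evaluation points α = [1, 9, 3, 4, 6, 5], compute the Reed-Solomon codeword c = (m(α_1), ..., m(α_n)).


c = [5, 3, 9, 3, 8, 10]

Message polynomial: m(x) = 6 + 9·x + 1·x^2 (mod 11).
For each evaluation point α_i, compute m(α_i) mod 11:
  α_1 = 1: Horner steps 1 → 10 → 5, so m(1) = 5.
  α_2 = 9: Horner steps 1 → 7 → 3, so m(9) = 3.
  α_3 = 3: Horner steps 1 → 1 → 9, so m(3) = 9.
  α_4 = 4: Horner steps 1 → 2 → 3, so m(4) = 3.
  α_5 = 6: Horner steps 1 → 4 → 8, so m(6) = 8.
  α_6 = 5: Horner steps 1 → 3 → 10, so m(5) = 10.
Codeword c = [5, 3, 9, 3, 8, 10] ∈ F_11^6.


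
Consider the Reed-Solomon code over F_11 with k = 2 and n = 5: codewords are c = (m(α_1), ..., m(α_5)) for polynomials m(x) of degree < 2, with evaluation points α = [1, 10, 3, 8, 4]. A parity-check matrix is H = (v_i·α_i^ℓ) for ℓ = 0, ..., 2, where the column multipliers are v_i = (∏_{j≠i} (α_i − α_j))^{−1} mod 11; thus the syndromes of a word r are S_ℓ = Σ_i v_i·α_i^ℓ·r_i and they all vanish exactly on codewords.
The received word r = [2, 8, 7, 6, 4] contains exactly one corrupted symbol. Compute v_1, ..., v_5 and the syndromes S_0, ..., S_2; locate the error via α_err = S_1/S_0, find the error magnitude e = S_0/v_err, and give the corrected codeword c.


S = (6, 4, 10), error at position 4, error magnitude e = 3, c = [2, 8, 7, 3, 4].

Step 1: column multipliers v_i = (∏_{j≠i}(α_i − α_j))^{−1} mod 11.
  i = 1 (α = 1): (1−10)(1−3)(1−8)(1−4) = (−9)·(−2)·(−7)·(−3) = 378 ≡ 4, so v_1 = 4^{−1} = 3 (mod 11).
  i = 2 (α = 10): (10−1)(10−3)(10−8)(10−4) = 9·7·2·6 = 756 ≡ 8, so v_2 = 8^{−1} = 7 (mod 11).
  i = 3 (α = 3): (3−1)(3−10)(3−8)(3−4) = 2·(−7)·(−5)·(−1) = −70 ≡ 7, so v_3 = 7^{−1} = 8 (mod 11).
  i = 4 (α = 8): (8−1)(8−10)(8−3)(8−4) = 7·(−2)·5·4 = −280 ≡ 6, so v_4 = 6^{−1} = 2 (mod 11).
  i = 5 (α = 4): (4−1)(4−10)(4−3)(4−8) = 3·(−6)·1·(−4) = 72 ≡ 6, so v_5 = 6^{−1} = 2 (mod 11).
  v = [3, 7, 8, 2, 2].
Step 2: syndromes of r = [2, 8, 7, 6, 4] (all sums mod 11).
  S_0 = Σ v_i r_i = 3·2 + 7·8 + 8·7 + 2·6 + 2·4 = 138 ≡ 6.
  S_1 = Σ v_i α_i r_i = 3·1·2 + 7·10·8 + 8·3·7 + 2·8·6 + 2·4·4 = 862 ≡ 4.
  α_i^2 mod 11 = [1, 1, 9, 9, 5].
  S_2 = Σ v_i α_i^2 r_i = 3·1·2 + 7·1·8 + 8·9·7 + 2·9·6 + 2·5·4 = 714 ≡ 10.
  S = (6, 4, 10) ≠ 0, so r is not a codeword (an error is present).
Step 3: locate the error. For a single error e at position i, S_ℓ = v_i·e·α_i^ℓ, so α_err = S_1/S_0.
  S_0^{−1} = 6^{−1} = 2 (mod 11), so α_err = 4·2 = 8 ≡ 8 = α_4. Error position i = 4.
  Consistency check: S_2/S_1 = 10·3 = 30 ≡ 8 = α_err ✓ (single-error assumption holds).
Step 4: error magnitude e = S_0/v_4 = S_0·∏_{j≠4}(α_4 − α_j) = 6·6 = 36 ≡ 3 (mod 11).
Step 5: correct position 4: c_4 = r_4 − e = 6 − 3 ≡ 3 (mod 11). Hence c = [2, 8, 7, 3, 4].
  Check: interpolating c through the α_i gives m(x) = 5 + 8·x (degree < 2) with m(α_i) = c_i for every i, so c is indeed a codeword.


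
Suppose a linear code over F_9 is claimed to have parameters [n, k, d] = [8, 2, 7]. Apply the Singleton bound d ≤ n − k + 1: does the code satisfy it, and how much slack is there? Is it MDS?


Singleton RHS = n − k + 1 = 7, slack = 0, bound satisfied, MDS.

Singleton bound: d ≤ n − k + 1.
Here n = 8, k = 2, so n − k + 1 = 7.
Given d = 7, check d ≤ 7: YES.
Slack = (n − k + 1) − d = 0.
The code is MDS (slack = 0).
Description: the claimed parameters are [8, 2, 7]_9; such a code would be MDS (meets Singleton bound).


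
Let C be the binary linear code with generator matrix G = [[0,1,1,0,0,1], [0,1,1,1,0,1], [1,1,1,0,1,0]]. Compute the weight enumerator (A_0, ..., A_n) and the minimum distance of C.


Weight distribution: A_0 = 1, A_1 = 1, A_3 = 2, A_4 = 3, A_5 = 1. Minimum distance d = 1.

Enumerate all 2^3 = 8 messages m ∈ F_2^3.
For each, compute codeword c = mG in F_2^6, then tally its weight.
  m = 000 → c = 000000, weight = 0.
  m = 100 → c = 011001, weight = 3.
  m = 010 → c = 011101, weight = 4.
  m = 110 → c = 000100, weight = 1.
  m = 001 → c = 111010, weight = 4.
  m = 101 → c = 100011, weight = 3.
  m = 011 → c = 100111, weight = 4.
  m = 111 → c = 111110, weight = 5.
Tally weights:
  weight 0: 1 codewords.
  weight 1: 1 codewords.
  weight 3: 2 codewords.
  weight 4: 3 codewords.
  weight 5: 1 codewords.
Minimum distance d = smallest w > 0 with A_w > 0 = 1.
Sanity: Σ A_w = 8 = 2^3 = 8 ✓.


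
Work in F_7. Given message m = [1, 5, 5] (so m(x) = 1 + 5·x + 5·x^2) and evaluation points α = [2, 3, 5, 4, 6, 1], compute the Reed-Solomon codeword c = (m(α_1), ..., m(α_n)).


c = [3, 5, 4, 3, 1, 4]

Message polynomial: m(x) = 1 + 5·x + 5·x^2 (mod 7).
For each evaluation point α_i, compute m(α_i) mod 7:
  α_1 = 2: Horner steps 5 → 1 → 3, so m(2) = 3.
  α_2 = 3: Horner steps 5 → 6 → 5, so m(3) = 5.
  α_3 = 5: Horner steps 5 → 2 → 4, so m(5) = 4.
  α_4 = 4: Horner steps 5 → 4 → 3, so m(4) = 3.
  α_5 = 6: Horner steps 5 → 0 → 1, so m(6) = 1.
  α_6 = 1: Horner steps 5 → 3 → 4, so m(1) = 4.
Codeword c = [3, 5, 4, 3, 1, 4] ∈ F_7^6.


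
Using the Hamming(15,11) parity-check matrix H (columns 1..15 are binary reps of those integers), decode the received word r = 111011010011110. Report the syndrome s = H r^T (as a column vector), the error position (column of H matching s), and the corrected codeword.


s = (1, 1, 1, 1)^T, error position = 15, corrected codeword c = 111011010011111

Compute s = H r^T mod 2 one row at a time:
  s_1 = 1 + 0 + 0 + 1 + 1 + 1 + 1 + 0 = 5 ≡ 1 (mod 2).
  s_2 = 0 + 1 + 1 + 0 + 1 + 1 + 1 + 0 = 5 ≡ 1 (mod 2).
  s_3 = 1 + 1 + 1 + 0 + 0 + 1 + 1 + 0 = 5 ≡ 1 (mod 2).
  s_4 = 1 + 1 + 1 + 0 + 0 + 1 + 1 + 0 = 5 ≡ 1 (mod 2).
s = (1, 1, 1, 1)^T — this equals column 15 of H (binary 1111), so error is at position 15.
Correct: flip bit 15 of r = 111011010011110 to get c = 111011010011111.


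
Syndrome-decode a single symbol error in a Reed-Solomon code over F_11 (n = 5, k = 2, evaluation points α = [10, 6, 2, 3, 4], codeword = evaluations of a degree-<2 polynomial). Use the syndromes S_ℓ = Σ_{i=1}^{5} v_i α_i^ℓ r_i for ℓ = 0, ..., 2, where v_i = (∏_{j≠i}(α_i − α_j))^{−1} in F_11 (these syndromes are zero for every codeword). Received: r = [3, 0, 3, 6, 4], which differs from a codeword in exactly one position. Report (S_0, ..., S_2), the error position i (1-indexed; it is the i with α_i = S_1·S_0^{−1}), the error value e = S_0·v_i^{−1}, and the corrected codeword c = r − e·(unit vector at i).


S = (8, 5, 10), error at position 3, error magnitude e = 6, c = [3, 0, 8, 6, 4].

Step 1: column multipliers v_i = (∏_{j≠i}(α_i − α_j))^{−1} mod 11.
  i = 1 (α = 10): (10−6)(10−2)(10−3)(10−4) = 4·8·7·6 = 1344 ≡ 2, so v_1 = 2^{−1} = 6 (mod 11).
  i = 2 (α = 6): (6−10)(6−2)(6−3)(6−4) = (−4)·4·3·2 = −96 ≡ 3, so v_2 = 3^{−1} = 4 (mod 11).
  i = 3 (α = 2): (2−10)(2−6)(2−3)(2−4) = (−8)·(−4)·(−1)·(−2) = 64 ≡ 9, so v_3 = 9^{−1} = 5 (mod 11).
  i = 4 (α = 3): (3−10)(3−6)(3−2)(3−4) = (−7)·(−3)·1·(−1) = −21 ≡ 1, so v_4 = 1^{−1} = 1 (mod 11).
  i = 5 (α = 4): (4−10)(4−6)(4−2)(4−3) = (−6)·(−2)·2·1 = 24 ≡ 2, so v_5 = 2^{−1} = 6 (mod 11).
  v = [6, 4, 5, 1, 6].
Step 2: syndromes of r = [3, 0, 3, 6, 4] (all sums mod 11).
  S_0 = Σ v_i r_i = 6·3 + 4·0 + 5·3 + 1·6 + 6·4 = 63 ≡ 8.
  S_1 = Σ v_i α_i r_i = 6·10·3 + 4·6·0 + 5·2·3 + 1·3·6 + 6·4·4 = 324 ≡ 5.
  α_i^2 mod 11 = [1, 3, 4, 9, 5].
  S_2 = Σ v_i α_i^2 r_i = 6·1·3 + 4·3·0 + 5·4·3 + 1·9·6 + 6·5·4 = 252 ≡ 10.
  S = (8, 5, 10) ≠ 0, so r is not a codeword (an error is present).
Step 3: locate the error. For a single error e at position i, S_ℓ = v_i·e·α_i^ℓ, so α_err = S_1/S_0.
  S_0^{−1} = 8^{−1} = 7 (mod 11), so α_err = 5·7 = 35 ≡ 2 = α_3. Error position i = 3.
  Consistency check: S_2/S_1 = 10·9 = 90 ≡ 2 = α_err ✓ (single-error assumption holds).
Step 4: error magnitude e = S_0/v_3 = S_0·∏_{j≠3}(α_3 − α_j) = 8·9 = 72 ≡ 6 (mod 11).
Step 5: correct position 3: c_3 = r_3 − e = 3 − 6 ≡ 8 (mod 11). Hence c = [3, 0, 8, 6, 4].
  Check: interpolating c through the α_i gives m(x) = 1 + 9·x (degree < 2) with m(α_i) = c_i for every i, so c is indeed a codeword.


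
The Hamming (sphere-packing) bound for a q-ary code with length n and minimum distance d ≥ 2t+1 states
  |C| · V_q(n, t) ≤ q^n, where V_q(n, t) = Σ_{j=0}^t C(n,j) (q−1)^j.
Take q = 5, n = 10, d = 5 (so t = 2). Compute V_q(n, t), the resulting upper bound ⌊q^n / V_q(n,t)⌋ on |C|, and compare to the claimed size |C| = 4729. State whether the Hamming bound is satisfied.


V_q(n, t) = 761, q^n = 9765625, Hamming bound = 12832, |C| = 4729 ≤ bound (satisfied).

Step 1: Compute V_q(n, t) = Σ_{j=0}^2 C(n, j) (q−1)^j.
  j = 0: C(10,0)·(4)^0 = 1·1 = 1.
  j = 1: C(10,1)·(4)^1 = 10·4 = 40.
  j = 2: C(10,2)·(4)^2 = 45·16 = 720.
  V_q(n, t) = 1 + 40 + 720 = 761.
Step 2: q^n = 5^10 = 9765625.
Step 3: Hamming bound ⌊q^n / V_q(n,t)⌋ = ⌊9765625/761⌋ = 12832.
Step 4: Compare |C| = 4729 to 12832: satisfied.
The claimed |C| lies below the Hamming bound.


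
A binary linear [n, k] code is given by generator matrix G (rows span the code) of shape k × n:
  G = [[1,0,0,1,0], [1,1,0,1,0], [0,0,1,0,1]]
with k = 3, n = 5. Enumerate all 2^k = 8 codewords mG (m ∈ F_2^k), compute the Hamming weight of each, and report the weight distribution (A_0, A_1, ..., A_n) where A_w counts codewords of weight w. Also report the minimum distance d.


Weight distribution: A_0 = 1, A_1 = 1, A_2 = 2, A_3 = 2, A_4 = 1, A_5 = 1. Minimum distance d = 1.

Enumerate all 2^3 = 8 messages m ∈ F_2^3.
For each, compute codeword c = mG in F_2^5, then tally its weight.
  m = 000 → c = 00000, weight = 0.
  m = 100 → c = 10010, weight = 2.
  m = 010 → c = 11010, weight = 3.
  m = 110 → c = 01000, weight = 1.
  m = 001 → c = 00101, weight = 2.
  m = 101 → c = 10111, weight = 4.
  m = 011 → c = 11111, weight = 5.
  m = 111 → c = 01101, weight = 3.
Tally weights:
  weight 0: 1 codewords.
  weight 1: 1 codewords.
  weight 2: 2 codewords.
  weight 3: 2 codewords.
  weight 4: 1 codewords.
  weight 5: 1 codewords.
Minimum distance d = smallest w > 0 with A_w > 0 = 1.
Sanity: Σ A_w = 8 = 2^3 = 8 ✓.


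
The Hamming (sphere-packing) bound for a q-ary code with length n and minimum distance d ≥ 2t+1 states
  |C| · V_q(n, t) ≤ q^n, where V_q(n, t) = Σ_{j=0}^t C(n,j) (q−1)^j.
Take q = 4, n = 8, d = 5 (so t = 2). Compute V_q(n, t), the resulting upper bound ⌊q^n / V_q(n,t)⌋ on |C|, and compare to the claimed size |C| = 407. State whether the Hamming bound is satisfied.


V_q(n, t) = 277, q^n = 65536, Hamming bound = 236, |C| = 407 > bound (violated).

Step 1: Compute V_q(n, t) = Σ_{j=0}^2 C(n, j) (q−1)^j.
  j = 0: C(8,0)·(3)^0 = 1·1 = 1.
  j = 1: C(8,1)·(3)^1 = 8·3 = 24.
  j = 2: C(8,2)·(3)^2 = 28·9 = 252.
  V_q(n, t) = 1 + 24 + 252 = 277.
Step 2: q^n = 4^8 = 65536.
Step 3: Hamming bound ⌊q^n / V_q(n,t)⌋ = ⌊65536/277⌋ = 236.
Step 4: Compare |C| = 407 to 236: violated.
The claimed |C| lies above the Hamming bound, so no 4-ary code of length 8 with d ≥ 5 can have 407 codewords.


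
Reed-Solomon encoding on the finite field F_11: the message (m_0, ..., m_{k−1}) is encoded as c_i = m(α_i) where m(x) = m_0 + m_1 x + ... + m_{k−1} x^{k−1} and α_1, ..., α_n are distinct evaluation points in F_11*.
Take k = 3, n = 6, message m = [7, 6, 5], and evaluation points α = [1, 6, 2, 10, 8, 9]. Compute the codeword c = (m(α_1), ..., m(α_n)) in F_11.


c = [7, 3, 6, 6, 1, 4]

Message polynomial: m(x) = 7 + 6·x + 5·x^2 (mod 11).
For each evaluation point α_i, compute m(α_i) mod 11:
  α_1 = 1: Horner steps 5 → 0 → 7, so m(1) = 7.
  α_2 = 6: Horner steps 5 → 3 → 3, so m(6) = 3.
  α_3 = 2: Horner steps 5 → 5 → 6, so m(2) = 6.
  α_4 = 10: Horner steps 5 → 1 → 6, so m(10) = 6.
  α_5 = 8: Horner steps 5 → 2 → 1, so m(8) = 1.
  α_6 = 9: Horner steps 5 → 7 → 4, so m(9) = 4.
Codeword c = [7, 3, 6, 6, 1, 4] ∈ F_11^6.


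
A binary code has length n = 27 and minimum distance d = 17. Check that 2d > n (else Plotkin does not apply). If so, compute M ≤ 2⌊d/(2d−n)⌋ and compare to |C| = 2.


Plotkin bound M ≤ 4; given |C| = 2 ≤ bound (satisfied).

Check applicability: 2d = 34, n = 27.
2d − n = 7 > 0, so Plotkin applies.
Compute d/(2d−n) = 17/7 ≈ 2.4286.
⌊d/(2d−n)⌋ = 2.
Plotkin bound: M ≤ 2·2 = 4.
Given |C| = 2, check: satisfied.
This |C| is below the Plotkin bound.


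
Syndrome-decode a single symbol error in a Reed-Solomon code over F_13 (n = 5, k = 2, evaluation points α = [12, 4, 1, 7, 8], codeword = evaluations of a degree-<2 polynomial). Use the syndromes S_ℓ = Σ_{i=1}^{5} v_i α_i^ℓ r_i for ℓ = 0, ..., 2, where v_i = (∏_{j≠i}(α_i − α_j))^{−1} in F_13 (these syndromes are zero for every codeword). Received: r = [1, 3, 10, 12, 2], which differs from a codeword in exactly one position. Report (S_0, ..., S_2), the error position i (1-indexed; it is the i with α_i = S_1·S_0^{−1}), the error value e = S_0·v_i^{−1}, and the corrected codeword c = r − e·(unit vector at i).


S = (2, 2, 2), error at position 3, error magnitude e = 3, c = [1, 3, 7, 12, 2].

Step 1: column multipliers v_i = (∏_{j≠i}(α_i − α_j))^{−1} mod 13.
  i = 1 (α = 12): (12−4)(12−1)(12−7)(12−8) = 8·11·5·4 = 1760 ≡ 5, so v_1 = 5^{−1} = 8 (mod 13).
  i = 2 (α = 4): (4−12)(4−1)(4−7)(4−8) = (−8)·3·(−3)·(−4) = −288 ≡ 11, so v_2 = 11^{−1} = 6 (mod 13).
  i = 3 (α = 1): (1−12)(1−4)(1−7)(1−8) = (−11)·(−3)·(−6)·(−7) = 1386 ≡ 8, so v_3 = 8^{−1} = 5 (mod 13).
  i = 4 (α = 7): (7−12)(7−4)(7−1)(7−8) = (−5)·3·6·(−1) = 90 ≡ 12, so v_4 = 12^{−1} = 12 (mod 13).
  i = 5 (α = 8): (8−12)(8−4)(8−1)(8−7) = (−4)·4·7·1 = −112 ≡ 5, so v_5 = 5^{−1} = 8 (mod 13).
  v = [8, 6, 5, 12, 8].
Step 2: syndromes of r = [1, 3, 10, 12, 2] (all sums mod 13).
  S_0 = Σ v_i r_i = 8·1 + 6·3 + 5·10 + 12·12 + 8·2 = 236 ≡ 2.
  S_1 = Σ v_i α_i r_i = 8·12·1 + 6·4·3 + 5·1·10 + 12·7·12 + 8·8·2 = 1354 ≡ 2.
  α_i^2 mod 13 = [1, 3, 1, 10, 12].
  S_2 = Σ v_i α_i^2 r_i = 8·1·1 + 6·3·3 + 5·1·10 + 12·10·12 + 8·12·2 = 1744 ≡ 2.
  S = (2, 2, 2) ≠ 0, so r is not a codeword (an error is present).
Step 3: locate the error. For a single error e at position i, S_ℓ = v_i·e·α_i^ℓ, so α_err = S_1/S_0.
  S_0^{−1} = 2^{−1} = 7 (mod 13), so α_err = 2·7 = 14 ≡ 1 = α_3. Error position i = 3.
  Consistency check: S_2/S_1 = 2·7 = 14 ≡ 1 = α_err ✓ (single-error assumption holds).
Step 4: error magnitude e = S_0/v_3 = S_0·∏_{j≠3}(α_3 − α_j) = 2·8 = 16 ≡ 3 (mod 13).
Step 5: correct position 3: c_3 = r_3 − e = 10 − 3 ≡ 7 (mod 13). Hence c = [1, 3, 7, 12, 2].
  Check: interpolating c through the α_i gives m(x) = 4 + 3·x (degree < 2) with m(α_i) = c_i for every i, so c is indeed a codeword.


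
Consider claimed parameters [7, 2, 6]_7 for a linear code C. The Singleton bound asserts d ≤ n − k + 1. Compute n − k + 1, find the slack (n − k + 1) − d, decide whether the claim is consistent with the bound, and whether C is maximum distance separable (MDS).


Singleton RHS = n − k + 1 = 6, slack = 0, bound satisfied, MDS.

Singleton bound: d ≤ n − k + 1.
Here n = 7, k = 2, so n − k + 1 = 6.
Given d = 6, check d ≤ 6: YES.
Slack = (n − k + 1) − d = 0.
The code is MDS (slack = 0).
Description: the claimed parameters are [7, 2, 6]_7; such a code would be MDS (meets Singleton bound).


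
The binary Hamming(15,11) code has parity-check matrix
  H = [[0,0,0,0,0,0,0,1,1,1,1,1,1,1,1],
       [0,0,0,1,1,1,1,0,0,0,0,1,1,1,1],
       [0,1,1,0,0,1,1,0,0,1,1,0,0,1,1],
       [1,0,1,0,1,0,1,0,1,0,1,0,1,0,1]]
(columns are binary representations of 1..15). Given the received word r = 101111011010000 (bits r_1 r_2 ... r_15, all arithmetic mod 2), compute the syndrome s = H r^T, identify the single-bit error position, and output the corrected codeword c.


s = (1, 1, 1, 1)^T, error position = 15, corrected codeword c = 101111011010001

Compute s = H r^T mod 2 one row at a time:
  s_1 = 1 + 1 + 0 + 1 + 0 + 0 + 0 + 0 = 3 ≡ 1 (mod 2).
  s_2 = 1 + 1 + 1 + 0 + 0 + 0 + 0 + 0 = 3 ≡ 1 (mod 2).
  s_3 = 0 + 1 + 1 + 0 + 0 + 1 + 0 + 0 = 3 ≡ 1 (mod 2).
  s_4 = 1 + 1 + 1 + 0 + 1 + 1 + 0 + 0 = 5 ≡ 1 (mod 2).
s = (1, 1, 1, 1)^T — this equals column 15 of H (binary 1111), so error is at position 15.
Correct: flip bit 15 of r = 101111011010000 to get c = 101111011010001.


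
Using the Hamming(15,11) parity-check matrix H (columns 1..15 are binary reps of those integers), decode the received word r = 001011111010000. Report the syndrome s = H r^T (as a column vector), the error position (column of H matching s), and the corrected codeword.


s = (1, 1, 0, 1)^T, error position = 13, corrected codeword c = 001011111010100

Compute s = H r^T mod 2 one row at a time:
  s_1 = 1 + 1 + 0 + 1 + 0 + 0 + 0 + 0 = 3 ≡ 1 (mod 2).
  s_2 = 0 + 1 + 1 + 1 + 0 + 0 + 0 + 0 = 3 ≡ 1 (mod 2).
  s_3 = 0 + 1 + 1 + 1 + 0 + 1 + 0 + 0 = 4 ≡ 0 (mod 2).
  s_4 = 0 + 1 + 1 + 1 + 1 + 1 + 0 + 0 = 5 ≡ 1 (mod 2).
s = (1, 1, 0, 1)^T — this equals column 13 of H (binary 1101), so error is at position 13.
Correct: flip bit 13 of r = 001011111010000 to get c = 001011111010100.


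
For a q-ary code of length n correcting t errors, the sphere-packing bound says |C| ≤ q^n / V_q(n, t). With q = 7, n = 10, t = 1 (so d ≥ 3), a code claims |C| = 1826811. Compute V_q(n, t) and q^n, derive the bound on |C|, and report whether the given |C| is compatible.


V_q(n, t) = 61, q^n = 282475249, Hamming bound = 4630741, |C| = 1826811 ≤ bound (satisfied).

Step 1: Compute V_q(n, t) = Σ_{j=0}^1 C(n, j) (q−1)^j.
  j = 0: C(10,0)·(6)^0 = 1·1 = 1.
  j = 1: C(10,1)·(6)^1 = 10·6 = 60.
  V_q(n, t) = 1 + 60 = 61.
Step 2: q^n = 7^10 = 282475249.
Step 3: Hamming bound ⌊q^n / V_q(n,t)⌋ = ⌊282475249/61⌋ = 4630741.
Step 4: Compare |C| = 1826811 to 4630741: satisfied.
The claimed |C| lies below the Hamming bound.


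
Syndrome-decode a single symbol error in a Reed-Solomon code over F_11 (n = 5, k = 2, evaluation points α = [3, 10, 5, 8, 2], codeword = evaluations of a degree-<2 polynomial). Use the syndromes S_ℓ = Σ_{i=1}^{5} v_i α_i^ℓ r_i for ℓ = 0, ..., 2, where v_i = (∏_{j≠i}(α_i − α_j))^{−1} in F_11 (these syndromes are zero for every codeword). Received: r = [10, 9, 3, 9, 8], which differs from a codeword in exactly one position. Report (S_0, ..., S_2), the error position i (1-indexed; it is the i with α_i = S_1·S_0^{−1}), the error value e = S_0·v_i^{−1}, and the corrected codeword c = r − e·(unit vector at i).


S = (4, 7, 4), error at position 2, error magnitude e = 7, c = [10, 2, 3, 9, 8].

Step 1: column multipliers v_i = (∏_{j≠i}(α_i − α_j))^{−1} mod 11.
  i = 1 (α = 3): (3−10)(3−5)(3−8)(3−2) = (−7)·(−2)·(−5)·1 = −70 ≡ 7, so v_1 = 7^{−1} = 8 (mod 11).
  i = 2 (α = 10): (10−3)(10−5)(10−8)(10−2) = 7·5·2·8 = 560 ≡ 10, so v_2 = 10^{−1} = 10 (mod 11).
  i = 3 (α = 5): (5−3)(5−10)(5−8)(5−2) = 2·(−5)·(−3)·3 = 90 ≡ 2, so v_3 = 2^{−1} = 6 (mod 11).
  i = 4 (α = 8): (8−3)(8−10)(8−5)(8−2) = 5·(−2)·3·6 = −180 ≡ 7, so v_4 = 7^{−1} = 8 (mod 11).
  i = 5 (α = 2): (2−3)(2−10)(2−5)(2−8) = (−1)·(−8)·(−3)·(−6) = 144 ≡ 1, so v_5 = 1^{−1} = 1 (mod 11).
  v = [8, 10, 6, 8, 1].
Step 2: syndromes of r = [10, 9, 3, 9, 8] (all sums mod 11).
  S_0 = Σ v_i r_i = 8·10 + 10·9 + 6·3 + 8·9 + 1·8 = 268 ≡ 4.
  S_1 = Σ v_i α_i r_i = 8·3·10 + 10·10·9 + 6·5·3 + 8·8·9 + 1·2·8 = 1822 ≡ 7.
  α_i^2 mod 11 = [9, 1, 3, 9, 4].
  S_2 = Σ v_i α_i^2 r_i = 8·9·10 + 10·1·9 + 6·3·3 + 8·9·9 + 1·4·8 = 1544 ≡ 4.
  S = (4, 7, 4) ≠ 0, so r is not a codeword (an error is present).
Step 3: locate the error. For a single error e at position i, S_ℓ = v_i·e·α_i^ℓ, so α_err = S_1/S_0.
  S_0^{−1} = 4^{−1} = 3 (mod 11), so α_err = 7·3 = 21 ≡ 10 = α_2. Error position i = 2.
  Consistency check: S_2/S_1 = 4·8 = 32 ≡ 10 = α_err ✓ (single-error assumption holds).
Step 4: error magnitude e = S_0/v_2 = S_0·∏_{j≠2}(α_2 − α_j) = 4·10 = 40 ≡ 7 (mod 11).
Step 5: correct position 2: c_2 = r_2 − e = 9 − 7 ≡ 2 (mod 11). Hence c = [10, 2, 3, 9, 8].
  Check: interpolating c through the α_i gives m(x) = 4 + 2·x (degree < 2) with m(α_i) = c_i for every i, so c is indeed a codeword.


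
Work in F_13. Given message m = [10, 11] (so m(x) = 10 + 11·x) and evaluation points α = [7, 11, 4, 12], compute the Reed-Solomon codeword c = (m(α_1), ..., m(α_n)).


c = [9, 1, 2, 12]

Message polynomial: m(x) = 10 + 11·x (mod 13).
For each evaluation point α_i, compute m(α_i) mod 13:
  α_1 = 7: Horner steps 11 → 9, so m(7) = 9.
  α_2 = 11: Horner steps 11 → 1, so m(11) = 1.
  α_3 = 4: Horner steps 11 → 2, so m(4) = 2.
  α_4 = 12: Horner steps 11 → 12, so m(12) = 12.
Codeword c = [9, 1, 2, 12] ∈ F_13^4.


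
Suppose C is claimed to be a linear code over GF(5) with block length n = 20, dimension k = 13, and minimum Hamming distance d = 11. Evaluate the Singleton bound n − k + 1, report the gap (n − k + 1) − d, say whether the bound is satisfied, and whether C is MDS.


Singleton RHS = n − k + 1 = 8, slack = -3, bound violated (no such code; not MDS).

Singleton bound: d ≤ n − k + 1.
Here n = 20, k = 13, so n − k + 1 = 8.
Given d = 11, check d ≤ 8: NO.
Slack = (n − k + 1) − d = -3.
The slack is negative: d = 11 exceeds n − k + 1 = 8 by 3, so the Singleton bound is violated and no linear [20, 13, 11]_5 code can exist. In particular it is not MDS (MDS requires d = n − k + 1 exactly).
Description: the claimed parameters are [20, 13, 11]_5; such a code would be impossible (violates the Singleton bound).


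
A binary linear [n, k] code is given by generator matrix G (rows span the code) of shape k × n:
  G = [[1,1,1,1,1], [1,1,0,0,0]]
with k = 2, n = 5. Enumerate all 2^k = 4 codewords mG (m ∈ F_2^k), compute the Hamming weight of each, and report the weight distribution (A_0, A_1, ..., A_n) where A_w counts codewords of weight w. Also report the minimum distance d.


Weight distribution: A_0 = 1, A_2 = 1, A_3 = 1, A_5 = 1. Minimum distance d = 2.

Enumerate all 2^2 = 4 messages m ∈ F_2^2.
For each, compute codeword c = mG in F_2^5, then tally its weight.
  m = 00 → c = 00000, weight = 0.
  m = 10 → c = 11111, weight = 5.
  m = 01 → c = 11000, weight = 2.
  m = 11 → c = 00111, weight = 3.
Tally weights:
  weight 0: 1 codewords.
  weight 2: 1 codewords.
  weight 3: 1 codewords.
  weight 5: 1 codewords.
Minimum distance d = smallest w > 0 with A_w > 0 = 2.
Sanity: Σ A_w = 4 = 2^2 = 4 ✓.


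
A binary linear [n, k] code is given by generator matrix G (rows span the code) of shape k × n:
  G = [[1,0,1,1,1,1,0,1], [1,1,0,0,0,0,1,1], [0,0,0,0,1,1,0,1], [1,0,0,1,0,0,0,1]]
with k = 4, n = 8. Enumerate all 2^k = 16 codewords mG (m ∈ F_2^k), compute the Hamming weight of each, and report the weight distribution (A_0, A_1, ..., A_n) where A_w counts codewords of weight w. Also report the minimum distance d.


Weight distribution: A_0 = 1, A_2 = 1, A_3 = 5, A_4 = 3, A_5 = 2, A_6 = 3, A_7 = 1. Minimum distance d = 2.

Enumerate all 2^4 = 16 messages m ∈ F_2^4.
For each, compute codeword c = mG in F_2^8, then tally its weight.
  m = 0000 → c = 00000000, weight = 0.
  m = 1000 → c = 10111101, weight = 6.
  m = 0100 → c = 11000011, weight = 4.
  m = 1100 → c = 01111110, weight = 6.
  m = 0010 → c = 00001101, weight = 3.
  m = 1010 → c = 10110000, weight = 3.
  m = 0110 → c = 11001110, weight = 5.
  m = 1110 → c = 01110011, weight = 5.
  m = 0001 → c = 10010001, weight = 3.
  m = 1001 → c = 00101100, weight = 3.
  m = 0101 → c = 01010010, weight = 3.
  m = 1101 → c = 11101111, weight = 7.
  m = 0011 → c = 10011100, weight = 4.
  m = 1011 → c = 00100001, weight = 2.
  m = 0111 → c = 01011111, weight = 6.
  m = 1111 → c = 11100010, weight = 4.
Tally weights:
  weight 0: 1 codewords.
  weight 2: 1 codewords.
  weight 3: 5 codewords.
  weight 4: 3 codewords.
  weight 5: 2 codewords.
  weight 6: 3 codewords.
  weight 7: 1 codewords.
Minimum distance d = smallest w > 0 with A_w > 0 = 2.
Sanity: Σ A_w = 16 = 2^4 = 16 ✓.


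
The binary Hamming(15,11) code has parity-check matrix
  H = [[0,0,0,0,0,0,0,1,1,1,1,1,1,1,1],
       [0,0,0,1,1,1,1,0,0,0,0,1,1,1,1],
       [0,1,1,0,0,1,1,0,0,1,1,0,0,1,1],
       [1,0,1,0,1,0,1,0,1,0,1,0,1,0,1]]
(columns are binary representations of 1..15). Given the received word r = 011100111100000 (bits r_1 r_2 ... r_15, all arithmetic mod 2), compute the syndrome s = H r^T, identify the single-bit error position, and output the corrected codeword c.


s = (1, 0, 0, 1)^T, error position = 9, corrected codeword c = 011100110100000

Compute s = H r^T mod 2 one row at a time:
  s_1 = 1 + 1 + 1 + 0 + 0 + 0 + 0 + 0 = 3 ≡ 1 (mod 2).
  s_2 = 1 + 0 + 0 + 1 + 0 + 0 + 0 + 0 = 2 ≡ 0 (mod 2).
  s_3 = 1 + 1 + 0 + 1 + 1 + 0 + 0 + 0 = 4 ≡ 0 (mod 2).
  s_4 = 0 + 1 + 0 + 1 + 1 + 0 + 0 + 0 = 3 ≡ 1 (mod 2).
s = (1, 0, 0, 1)^T — this equals column 9 of H (binary 1001), so error is at position 9.
Correct: flip bit 9 of r = 011100111100000 to get c = 011100110100000.


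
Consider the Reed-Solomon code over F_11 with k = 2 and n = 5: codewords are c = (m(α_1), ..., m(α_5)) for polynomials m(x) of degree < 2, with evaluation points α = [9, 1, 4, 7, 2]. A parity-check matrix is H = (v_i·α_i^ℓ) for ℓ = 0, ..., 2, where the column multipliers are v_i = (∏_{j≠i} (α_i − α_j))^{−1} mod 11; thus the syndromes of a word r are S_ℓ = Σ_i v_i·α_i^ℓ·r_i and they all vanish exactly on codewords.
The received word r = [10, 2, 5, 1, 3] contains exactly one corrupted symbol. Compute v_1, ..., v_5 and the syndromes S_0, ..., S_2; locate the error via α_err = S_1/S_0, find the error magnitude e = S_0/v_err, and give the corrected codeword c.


S = (10, 4, 6), error at position 4, error magnitude e = 4, c = [10, 2, 5, 8, 3].

Step 1: column multipliers v_i = (∏_{j≠i}(α_i − α_j))^{−1} mod 11.
  i = 1 (α = 9): (9−1)(9−4)(9−7)(9−2) = 8·5·2·7 = 560 ≡ 10, so v_1 = 10^{−1} = 10 (mod 11).
  i = 2 (α = 1): (1−9)(1−4)(1−7)(1−2) = (−8)·(−3)·(−6)·(−1) = 144 ≡ 1, so v_2 = 1^{−1} = 1 (mod 11).
  i = 3 (α = 4): (4−9)(4−1)(4−7)(4−2) = (−5)·3·(−3)·2 = 90 ≡ 2, so v_3 = 2^{−1} = 6 (mod 11).
  i = 4 (α = 7): (7−9)(7−1)(7−4)(7−2) = (−2)·6·3·5 = −180 ≡ 7, so v_4 = 7^{−1} = 8 (mod 11).
  i = 5 (α = 2): (2−9)(2−1)(2−4)(2−7) = (−7)·1·(−2)·(−5) = −70 ≡ 7, so v_5 = 7^{−1} = 8 (mod 11).
  v = [10, 1, 6, 8, 8].
Step 2: syndromes of r = [10, 2, 5, 1, 3] (all sums mod 11).
  S_0 = Σ v_i r_i = 10·10 + 1·2 + 6·5 + 8·1 + 8·3 = 164 ≡ 10.
  S_1 = Σ v_i α_i r_i = 10·9·10 + 1·1·2 + 6·4·5 + 8·7·1 + 8·2·3 = 1126 ≡ 4.
  α_i^2 mod 11 = [4, 1, 5, 5, 4].
  S_2 = Σ v_i α_i^2 r_i = 10·4·10 + 1·1·2 + 6·5·5 + 8·5·1 + 8·4·3 = 688 ≡ 6.
  S = (10, 4, 6) ≠ 0, so r is not a codeword (an error is present).
Step 3: locate the error. For a single error e at position i, S_ℓ = v_i·e·α_i^ℓ, so α_err = S_1/S_0.
  S_0^{−1} = 10^{−1} = 10 (mod 11), so α_err = 4·10 = 40 ≡ 7 = α_4. Error position i = 4.
  Consistency check: S_2/S_1 = 6·3 = 18 ≡ 7 = α_err ✓ (single-error assumption holds).
Step 4: error magnitude e = S_0/v_4 = S_0·∏_{j≠4}(α_4 − α_j) = 10·7 = 70 ≡ 4 (mod 11).
Step 5: correct position 4: c_4 = r_4 − e = 1 − 4 ≡ 8 (mod 11). Hence c = [10, 2, 5, 8, 3].
  Check: interpolating c through the α_i gives m(x) = 1 + 1·x (degree < 2) with m(α_i) = c_i for every i, so c is indeed a codeword.


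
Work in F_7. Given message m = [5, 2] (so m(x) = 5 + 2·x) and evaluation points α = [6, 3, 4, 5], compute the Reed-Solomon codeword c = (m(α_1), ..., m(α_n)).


c = [3, 4, 6, 1]

Message polynomial: m(x) = 5 + 2·x (mod 7).
For each evaluation point α_i, compute m(α_i) mod 7:
  α_1 = 6: Horner steps 2 → 3, so m(6) = 3.
  α_2 = 3: Horner steps 2 → 4, so m(3) = 4.
  α_3 = 4: Horner steps 2 → 6, so m(4) = 6.
  α_4 = 5: Horner steps 2 → 1, so m(5) = 1.
Codeword c = [3, 4, 6, 1] ∈ F_7^4.


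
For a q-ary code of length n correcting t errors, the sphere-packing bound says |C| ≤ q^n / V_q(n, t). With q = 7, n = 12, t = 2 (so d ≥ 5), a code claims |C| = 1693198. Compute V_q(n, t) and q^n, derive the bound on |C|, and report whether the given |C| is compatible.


V_q(n, t) = 2449, q^n = 13841287201, Hamming bound = 5651811, |C| = 1693198 ≤ bound (satisfied).

Step 1: Compute V_q(n, t) = Σ_{j=0}^2 C(n, j) (q−1)^j.
  j = 0: C(12,0)·(6)^0 = 1·1 = 1.
  j = 1: C(12,1)·(6)^1 = 12·6 = 72.
  j = 2: C(12,2)·(6)^2 = 66·36 = 2376.
  V_q(n, t) = 1 + 72 + 2376 = 2449.
Step 2: q^n = 7^12 = 13841287201.
Step 3: Hamming bound ⌊q^n / V_q(n,t)⌋ = ⌊13841287201/2449⌋ = 5651811.
Step 4: Compare |C| = 1693198 to 5651811: satisfied.
The claimed |C| lies below the Hamming bound.


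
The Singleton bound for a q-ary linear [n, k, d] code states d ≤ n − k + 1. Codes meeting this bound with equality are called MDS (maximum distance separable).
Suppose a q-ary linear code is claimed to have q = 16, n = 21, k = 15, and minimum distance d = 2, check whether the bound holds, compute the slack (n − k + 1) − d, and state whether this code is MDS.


Singleton RHS = n − k + 1 = 7, slack = 5, bound satisfied, not MDS.

Singleton bound: d ≤ n − k + 1.
Here n = 21, k = 15, so n − k + 1 = 7.
Given d = 2, check d ≤ 7: YES.
Slack = (n − k + 1) − d = 5.
The code is NOT MDS (slack = 5 > 0).
Description: the claimed parameters are [21, 15, 2]_16; such a code would be non-MDS.


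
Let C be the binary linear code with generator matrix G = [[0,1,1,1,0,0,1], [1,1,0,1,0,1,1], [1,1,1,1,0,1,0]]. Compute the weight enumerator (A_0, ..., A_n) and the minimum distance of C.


Weight distribution: A_0 = 1, A_2 = 2, A_3 = 2, A_4 = 1, A_5 = 2. Minimum distance d = 2.

Enumerate all 2^3 = 8 messages m ∈ F_2^3.
For each, compute codeword c = mG in F_2^7, then tally its weight.
  m = 000 → c = 0000000, weight = 0.
  m = 100 → c = 0111001, weight = 4.
  m = 010 → c = 1101011, weight = 5.
  m = 110 → c = 1010010, weight = 3.
  m = 001 → c = 1111010, weight = 5.
  m = 101 → c = 1000011, weight = 3.
  m = 011 → c = 0010001, weight = 2.
  m = 111 → c = 0101000, weight = 2.
Tally weights:
  weight 0: 1 codewords.
  weight 2: 2 codewords.
  weight 3: 2 codewords.
  weight 4: 1 codewords.
  weight 5: 2 codewords.
Minimum distance d = smallest w > 0 with A_w > 0 = 2.
Sanity: Σ A_w = 8 = 2^3 = 8 ✓.


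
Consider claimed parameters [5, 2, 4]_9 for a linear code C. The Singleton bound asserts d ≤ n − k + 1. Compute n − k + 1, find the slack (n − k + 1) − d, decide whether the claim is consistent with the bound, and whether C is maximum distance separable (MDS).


Singleton RHS = n − k + 1 = 4, slack = 0, bound satisfied, MDS.

Singleton bound: d ≤ n − k + 1.
Here n = 5, k = 2, so n − k + 1 = 4.
Given d = 4, check d ≤ 4: YES.
Slack = (n − k + 1) − d = 0.
The code is MDS (slack = 0).
Description: the claimed parameters are [5, 2, 4]_9; such a code would be MDS (meets Singleton bound).


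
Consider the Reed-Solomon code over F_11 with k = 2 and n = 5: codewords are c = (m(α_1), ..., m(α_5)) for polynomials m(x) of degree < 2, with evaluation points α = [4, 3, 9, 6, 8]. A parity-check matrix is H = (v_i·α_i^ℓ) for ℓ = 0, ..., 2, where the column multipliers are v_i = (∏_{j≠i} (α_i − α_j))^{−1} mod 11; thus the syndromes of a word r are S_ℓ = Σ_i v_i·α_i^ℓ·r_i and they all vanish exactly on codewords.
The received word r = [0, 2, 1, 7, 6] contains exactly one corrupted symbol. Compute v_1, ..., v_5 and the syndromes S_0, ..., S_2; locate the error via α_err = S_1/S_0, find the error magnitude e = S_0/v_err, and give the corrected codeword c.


S = (9, 6, 4), error at position 5, error magnitude e = 3, c = [0, 2, 1, 7, 3].

Step 1: column multipliers v_i = (∏_{j≠i}(α_i − α_j))^{−1} mod 11.
  i = 1 (α = 4): (4−3)(4−9)(4−6)(4−8) = 1·(−5)·(−2)·(−4) = −40 ≡ 4, so v_1 = 4^{−1} = 3 (mod 11).
  i = 2 (α = 3): (3−4)(3−9)(3−6)(3−8) = (−1)·(−6)·(−3)·(−5) = 90 ≡ 2, so v_2 = 2^{−1} = 6 (mod 11).
  i = 3 (α = 9): (9−4)(9−3)(9−6)(9−8) = 5·6·3·1 = 90 ≡ 2, so v_3 = 2^{−1} = 6 (mod 11).
  i = 4 (α = 6): (6−4)(6−3)(6−9)(6−8) = 2·3·(−3)·(−2) = 36 ≡ 3, so v_4 = 3^{−1} = 4 (mod 11).
  i = 5 (α = 8): (8−4)(8−3)(8−9)(8−6) = 4·5·(−1)·2 = −40 ≡ 4, so v_5 = 4^{−1} = 3 (mod 11).
  v = [3, 6, 6, 4, 3].
Step 2: syndromes of r = [0, 2, 1, 7, 6] (all sums mod 11).
  S_0 = Σ v_i r_i = 3·0 + 6·2 + 6·1 + 4·7 + 3·6 = 64 ≡ 9.
  S_1 = Σ v_i α_i r_i = 3·4·0 + 6·3·2 + 6·9·1 + 4·6·7 + 3·8·6 = 402 ≡ 6.
  α_i^2 mod 11 = [5, 9, 4, 3, 9].
  S_2 = Σ v_i α_i^2 r_i = 3·5·0 + 6·9·2 + 6·4·1 + 4·3·7 + 3·9·6 = 378 ≡ 4.
  S = (9, 6, 4) ≠ 0, so r is not a codeword (an error is present).
Step 3: locate the error. For a single error e at position i, S_ℓ = v_i·e·α_i^ℓ, so α_err = S_1/S_0.
  S_0^{−1} = 9^{−1} = 5 (mod 11), so α_err = 6·5 = 30 ≡ 8 = α_5. Error position i = 5.
  Consistency check: S_2/S_1 = 4·2 = 8 ≡ 8 = α_err ✓ (single-error assumption holds).
Step 4: error magnitude e = S_0/v_5 = S_0·∏_{j≠5}(α_5 − α_j) = 9·4 = 36 ≡ 3 (mod 11).
Step 5: correct position 5: c_5 = r_5 − e = 6 − 3 ≡ 3 (mod 11). Hence c = [0, 2, 1, 7, 3].
  Check: interpolating c through the α_i gives m(x) = 8 + 9·x (degree < 2) with m(α_i) = c_i for every i, so c is indeed a codeword.


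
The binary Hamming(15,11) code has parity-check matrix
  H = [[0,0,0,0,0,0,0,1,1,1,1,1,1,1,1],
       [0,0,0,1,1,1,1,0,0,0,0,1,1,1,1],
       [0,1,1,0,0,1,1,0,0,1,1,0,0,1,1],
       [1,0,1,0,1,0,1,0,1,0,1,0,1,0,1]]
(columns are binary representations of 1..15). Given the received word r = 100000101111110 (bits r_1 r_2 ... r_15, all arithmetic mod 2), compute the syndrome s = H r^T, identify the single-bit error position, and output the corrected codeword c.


s = (0, 0, 0, 1)^T, error position = 1, corrected codeword c = 000000101111110

Compute s = H r^T mod 2 one row at a time:
  s_1 = 0 + 1 + 1 + 1 + 1 + 1 + 1 + 0 = 6 ≡ 0 (mod 2).
  s_2 = 0 + 0 + 0 + 1 + 1 + 1 + 1 + 0 = 4 ≡ 0 (mod 2).
  s_3 = 0 + 0 + 0 + 1 + 1 + 1 + 1 + 0 = 4 ≡ 0 (mod 2).
  s_4 = 1 + 0 + 0 + 1 + 1 + 1 + 1 + 0 = 5 ≡ 1 (mod 2).
s = (0, 0, 0, 1)^T — this equals column 1 of H (binary 0001), so error is at position 1.
Correct: flip bit 1 of r = 100000101111110 to get c = 000000101111110.


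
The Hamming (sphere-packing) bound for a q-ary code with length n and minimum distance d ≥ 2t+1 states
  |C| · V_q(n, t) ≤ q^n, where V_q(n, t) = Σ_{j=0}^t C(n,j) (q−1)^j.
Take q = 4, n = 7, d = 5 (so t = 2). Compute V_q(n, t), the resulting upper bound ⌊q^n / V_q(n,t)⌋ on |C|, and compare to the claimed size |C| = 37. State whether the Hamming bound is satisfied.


V_q(n, t) = 211, q^n = 16384, Hamming bound = 77, |C| = 37 ≤ bound (satisfied).

Step 1: Compute V_q(n, t) = Σ_{j=0}^2 C(n, j) (q−1)^j.
  j = 0: C(7,0)·(3)^0 = 1·1 = 1.
  j = 1: C(7,1)·(3)^1 = 7·3 = 21.
  j = 2: C(7,2)·(3)^2 = 21·9 = 189.
  V_q(n, t) = 1 + 21 + 189 = 211.
Step 2: q^n = 4^7 = 16384.
Step 3: Hamming bound ⌊q^n / V_q(n,t)⌋ = ⌊16384/211⌋ = 77.
Step 4: Compare |C| = 37 to 77: satisfied.
The claimed |C| lies below the Hamming bound.
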